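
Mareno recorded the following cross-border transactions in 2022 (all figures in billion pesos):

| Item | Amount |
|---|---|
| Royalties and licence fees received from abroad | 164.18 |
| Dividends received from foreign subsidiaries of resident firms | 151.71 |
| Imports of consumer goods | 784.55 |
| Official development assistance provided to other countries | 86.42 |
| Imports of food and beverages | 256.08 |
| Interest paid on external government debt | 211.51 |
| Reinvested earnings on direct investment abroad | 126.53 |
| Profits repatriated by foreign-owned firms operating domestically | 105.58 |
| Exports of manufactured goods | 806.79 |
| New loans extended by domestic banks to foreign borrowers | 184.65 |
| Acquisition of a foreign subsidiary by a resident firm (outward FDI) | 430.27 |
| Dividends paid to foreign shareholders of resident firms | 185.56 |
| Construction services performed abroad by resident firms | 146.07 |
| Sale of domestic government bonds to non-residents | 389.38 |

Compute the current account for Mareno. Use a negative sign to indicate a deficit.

-234.42

Goods: 806.79 - 784.55 - 256.08 = -233.84
Services: 146.07 + 164.18 = 310.25
Primary income: -211.51 - 105.58 + 151.71 - 185.56 + 126.53 = -224.41
Secondary income: -86.42
Current account = (-233.84) + 310.25 + (-224.41) + (-86.42) = -234.42
(Excluded from the current account — financial account: new loans extended by domestic banks to foreign borrowers 184.65, acquisition of a foreign subsidiary by a resident firm (outward FDI) 430.27, sale of domestic government bonds to non-residents 389.38.)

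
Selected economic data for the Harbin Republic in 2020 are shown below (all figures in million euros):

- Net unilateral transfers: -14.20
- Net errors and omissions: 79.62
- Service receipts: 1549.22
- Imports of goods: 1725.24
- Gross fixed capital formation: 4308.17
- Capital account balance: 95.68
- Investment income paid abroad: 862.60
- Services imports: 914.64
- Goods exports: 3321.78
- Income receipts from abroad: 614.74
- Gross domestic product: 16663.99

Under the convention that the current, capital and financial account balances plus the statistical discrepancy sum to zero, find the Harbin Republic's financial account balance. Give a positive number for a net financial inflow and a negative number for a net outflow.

Goods balance = 3321.78 - 1725.24 = 1596.54
Services balance = 1549.22 - 914.64 = 634.58
Trade balance (goods + services) = 1596.54 + 634.58 = 2231.12
Net primary income = 614.74 - 862.60 = -247.86
Net secondary income = -14.20
Current account = 2231.12 + (-247.86) + (-14.20) = 1969.06
Financial account = -(1969.06 + 95.68 + 79.62) = -2144.36

-2144.36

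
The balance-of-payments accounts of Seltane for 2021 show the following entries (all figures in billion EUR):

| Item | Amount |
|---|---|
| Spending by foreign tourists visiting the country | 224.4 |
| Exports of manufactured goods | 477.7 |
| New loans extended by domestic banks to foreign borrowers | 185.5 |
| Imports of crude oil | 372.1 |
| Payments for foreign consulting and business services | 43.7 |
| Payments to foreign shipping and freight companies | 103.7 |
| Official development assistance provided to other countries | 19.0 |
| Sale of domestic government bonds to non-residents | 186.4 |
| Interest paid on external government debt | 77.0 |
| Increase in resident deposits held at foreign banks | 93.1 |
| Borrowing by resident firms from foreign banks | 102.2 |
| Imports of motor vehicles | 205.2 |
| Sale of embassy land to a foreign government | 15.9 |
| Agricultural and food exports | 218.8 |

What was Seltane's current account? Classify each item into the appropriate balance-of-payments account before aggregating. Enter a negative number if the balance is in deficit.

Goods: 477.7 + 218.8 - 205.2 - 372.1 = 119.2
Services: 224.4 - 43.7 - 103.7 = 77.0
Primary income: -77.0
Secondary income: -19.0
Current account = 119.2 + 77.0 + (-77.0) + (-19.0) = 100.2
(Excluded from the current account — financial account: new loans extended by domestic banks to foreign borrowers 185.5, sale of domestic government bonds to non-residents 186.4, increase in resident deposits held at foreign banks 93.1, borrowing by resident firms from foreign banks 102.2; capital account: sale of embassy land to a foreign government 15.9.)

100.2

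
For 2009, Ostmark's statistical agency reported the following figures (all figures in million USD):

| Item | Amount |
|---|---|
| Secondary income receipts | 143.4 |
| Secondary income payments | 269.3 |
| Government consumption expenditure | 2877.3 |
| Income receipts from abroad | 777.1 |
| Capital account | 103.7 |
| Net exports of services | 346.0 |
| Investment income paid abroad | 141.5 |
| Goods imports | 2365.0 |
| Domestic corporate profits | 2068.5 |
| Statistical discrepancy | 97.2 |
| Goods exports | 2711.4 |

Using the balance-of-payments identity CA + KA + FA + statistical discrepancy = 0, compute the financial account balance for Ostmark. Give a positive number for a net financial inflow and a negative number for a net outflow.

-1403.0

Goods balance = 2711.4 - 2365.0 = 346.4
Services balance = 346.0
Trade balance (goods + services) = 346.4 + 346.0 = 692.4
Net primary income = 777.1 - 141.5 = 635.6
Net secondary income = 143.4 - 269.3 = -125.9
Current account = 692.4 + 635.6 + (-125.9) = 1202.1
Financial account = -(1202.1 + 103.7 + 97.2) = -1403.0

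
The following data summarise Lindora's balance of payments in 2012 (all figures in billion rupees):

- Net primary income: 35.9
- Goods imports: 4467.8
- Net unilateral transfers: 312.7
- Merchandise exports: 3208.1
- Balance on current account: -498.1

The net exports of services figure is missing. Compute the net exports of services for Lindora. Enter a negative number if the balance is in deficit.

413.0

Current account = goods balance + services balance + net primary income + net secondary income
Sum of the known components = -911.1
Net exports of services = CA - (known components) = -498.1 - (-911.1) = 413.0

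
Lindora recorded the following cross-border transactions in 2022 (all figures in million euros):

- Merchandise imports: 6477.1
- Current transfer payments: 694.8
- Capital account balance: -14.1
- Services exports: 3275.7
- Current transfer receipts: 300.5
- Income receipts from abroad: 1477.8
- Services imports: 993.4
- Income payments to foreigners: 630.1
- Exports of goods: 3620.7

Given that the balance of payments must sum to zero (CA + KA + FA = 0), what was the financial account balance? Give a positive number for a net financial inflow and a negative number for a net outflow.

Goods balance = 3620.7 - 6477.1 = -2856.4
Services balance = 3275.7 - 993.4 = 2282.3
Trade balance (goods + services) = -2856.4 + 2282.3 = -574.1
Net primary income = 1477.8 - 630.1 = 847.7
Net secondary income = 300.5 - 694.8 = -394.3
Current account = -574.1 + 847.7 + (-394.3) = -120.7
Financial account = -(-120.7 + (-14.1)) = 134.8

134.8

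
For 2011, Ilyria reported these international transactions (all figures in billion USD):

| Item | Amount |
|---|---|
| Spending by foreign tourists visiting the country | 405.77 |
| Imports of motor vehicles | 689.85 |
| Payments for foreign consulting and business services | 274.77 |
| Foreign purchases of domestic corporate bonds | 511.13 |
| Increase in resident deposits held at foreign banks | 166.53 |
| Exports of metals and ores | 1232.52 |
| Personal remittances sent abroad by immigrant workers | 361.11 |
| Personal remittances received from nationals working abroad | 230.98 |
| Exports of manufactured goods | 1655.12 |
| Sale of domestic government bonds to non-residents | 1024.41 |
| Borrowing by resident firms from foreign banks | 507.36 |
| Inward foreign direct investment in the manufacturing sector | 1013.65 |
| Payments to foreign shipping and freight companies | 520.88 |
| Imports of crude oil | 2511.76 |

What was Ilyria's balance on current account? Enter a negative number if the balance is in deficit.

-833.98

Goods: -2511.76 + 1232.52 - 689.85 + 1655.12 = -313.97
Services: 405.77 - 274.77 - 520.88 = -389.88
Secondary income: 230.98 - 361.11 = -130.13
Current account = (-313.97) + (-389.88) + (-130.13) = -833.98
(Excluded from the current account — financial account: foreign purchases of domestic corporate bonds 511.13, increase in resident deposits held at foreign banks 166.53, sale of domestic government bonds to non-residents 1024.41, borrowing by resident firms from foreign banks 507.36, inward foreign direct investment in the manufacturing sector 1013.65.)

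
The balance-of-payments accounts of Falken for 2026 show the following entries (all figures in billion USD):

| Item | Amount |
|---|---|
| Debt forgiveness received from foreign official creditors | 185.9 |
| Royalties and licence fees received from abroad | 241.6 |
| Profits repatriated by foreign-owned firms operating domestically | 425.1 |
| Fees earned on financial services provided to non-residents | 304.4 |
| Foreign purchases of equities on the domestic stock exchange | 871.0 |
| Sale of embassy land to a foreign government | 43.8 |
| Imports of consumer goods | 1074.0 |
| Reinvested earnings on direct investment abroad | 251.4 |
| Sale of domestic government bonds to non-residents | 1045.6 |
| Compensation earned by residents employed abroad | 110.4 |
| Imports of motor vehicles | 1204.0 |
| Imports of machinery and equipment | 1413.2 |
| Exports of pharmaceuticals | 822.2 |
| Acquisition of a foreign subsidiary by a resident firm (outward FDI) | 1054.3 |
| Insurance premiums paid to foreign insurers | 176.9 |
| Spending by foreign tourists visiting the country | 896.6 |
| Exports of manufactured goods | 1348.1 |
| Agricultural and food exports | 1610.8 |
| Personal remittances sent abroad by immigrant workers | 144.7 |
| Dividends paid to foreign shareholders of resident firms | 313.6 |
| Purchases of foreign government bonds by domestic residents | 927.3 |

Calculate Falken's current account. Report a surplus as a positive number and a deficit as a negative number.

834.0

Goods: -1074.0 - 1413.2 + 1610.8 + 1348.1 + 822.2 - 1204.0 = 89.9
Services: -176.9 + 241.6 + 304.4 + 896.6 = 1265.7
Primary income: -313.6 - 425.1 + 251.4 + 110.4 = -376.9
Secondary income: -144.7
Current account = 89.9 + 1265.7 + (-376.9) + (-144.7) = 834.0
(Excluded from the current account — capital account: debt forgiveness received from foreign official creditors 185.9, sale of embassy land to a foreign government 43.8; financial account: foreign purchases of equities on the domestic stock exchange 871.0, sale of domestic government bonds to non-residents 1045.6, acquisition of a foreign subsidiary by a resident firm (outward FDI) 1054.3, purchases of foreign government bonds by domestic residents 927.3.)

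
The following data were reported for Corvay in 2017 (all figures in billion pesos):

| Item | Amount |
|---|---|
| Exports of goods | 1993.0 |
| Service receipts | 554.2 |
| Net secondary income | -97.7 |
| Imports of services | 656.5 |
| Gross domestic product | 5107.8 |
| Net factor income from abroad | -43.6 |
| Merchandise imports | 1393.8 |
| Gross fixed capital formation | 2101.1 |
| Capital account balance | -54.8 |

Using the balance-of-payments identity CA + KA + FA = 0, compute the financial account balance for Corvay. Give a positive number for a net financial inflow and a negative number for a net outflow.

-300.8

Goods balance = 1993.0 - 1393.8 = 599.2
Services balance = 554.2 - 656.5 = -102.3
Trade balance (goods + services) = 599.2 + (-102.3) = 496.9
Net primary income = -43.6
Net secondary income = -97.7
Current account = 496.9 + (-43.6) + (-97.7) = 355.6
Financial account = -(355.6 + (-54.8)) = -300.8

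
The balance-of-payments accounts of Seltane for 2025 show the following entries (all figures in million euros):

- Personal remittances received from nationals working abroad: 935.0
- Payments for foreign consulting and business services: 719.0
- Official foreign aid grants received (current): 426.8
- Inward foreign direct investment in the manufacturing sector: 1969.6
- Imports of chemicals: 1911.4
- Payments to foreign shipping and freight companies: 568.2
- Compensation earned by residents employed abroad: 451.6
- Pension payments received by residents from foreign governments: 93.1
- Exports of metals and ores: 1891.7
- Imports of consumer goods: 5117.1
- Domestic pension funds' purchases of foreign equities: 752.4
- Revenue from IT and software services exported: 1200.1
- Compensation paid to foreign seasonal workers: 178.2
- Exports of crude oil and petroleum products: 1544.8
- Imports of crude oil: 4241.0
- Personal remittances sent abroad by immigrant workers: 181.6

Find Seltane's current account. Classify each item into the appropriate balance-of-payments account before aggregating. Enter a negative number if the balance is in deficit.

Goods: -5117.1 + 1891.7 - 1911.4 - 4241.0 + 1544.8 = -7833.0
Services: -568.2 + 1200.1 - 719.0 = -87.1
Primary income: 451.6 - 178.2 = 273.4
Secondary income: 93.1 + 426.8 - 181.6 + 935.0 = 1273.3
Current account = (-7833.0) + (-87.1) + 273.4 + 1273.3 = -6373.4
(Excluded from the current account — financial account: inward foreign direct investment in the manufacturing sector 1969.6, domestic pension funds' purchases of foreign equities 752.4.)

-6373.4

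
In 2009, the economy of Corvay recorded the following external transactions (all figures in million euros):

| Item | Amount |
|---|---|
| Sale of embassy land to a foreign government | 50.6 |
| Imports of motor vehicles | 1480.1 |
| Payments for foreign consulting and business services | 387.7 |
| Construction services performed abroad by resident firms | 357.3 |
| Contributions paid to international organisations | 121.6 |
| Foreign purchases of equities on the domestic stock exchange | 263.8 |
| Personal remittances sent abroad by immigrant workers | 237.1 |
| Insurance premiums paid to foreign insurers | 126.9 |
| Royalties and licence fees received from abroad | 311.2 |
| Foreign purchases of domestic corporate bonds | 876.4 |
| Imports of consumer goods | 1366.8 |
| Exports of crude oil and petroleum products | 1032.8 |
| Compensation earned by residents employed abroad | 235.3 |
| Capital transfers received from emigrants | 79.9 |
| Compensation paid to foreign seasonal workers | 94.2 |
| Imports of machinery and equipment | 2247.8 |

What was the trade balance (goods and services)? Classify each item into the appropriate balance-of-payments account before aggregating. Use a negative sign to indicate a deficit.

-3908.0

Goods: -1480.1 - 1366.8 + 1032.8 - 2247.8 = -4061.9
Services: -387.7 + 311.2 + 357.3 - 126.9 = 153.9
Trade balance = -4061.9 + 153.9 = -3908.0
(Excluded from the trade balance — capital account: sale of embassy land to a foreign government 50.6, capital transfers received from emigrants 79.9; secondary income: contributions paid to international organisations 121.6, personal remittances sent abroad by immigrant workers 237.1; financial account: foreign purchases of equities on the domestic stock exchange 263.8, foreign purchases of domestic corporate bonds 876.4; primary income: compensation earned by residents employed abroad 235.3, compensation paid to foreign seasonal workers 94.2.)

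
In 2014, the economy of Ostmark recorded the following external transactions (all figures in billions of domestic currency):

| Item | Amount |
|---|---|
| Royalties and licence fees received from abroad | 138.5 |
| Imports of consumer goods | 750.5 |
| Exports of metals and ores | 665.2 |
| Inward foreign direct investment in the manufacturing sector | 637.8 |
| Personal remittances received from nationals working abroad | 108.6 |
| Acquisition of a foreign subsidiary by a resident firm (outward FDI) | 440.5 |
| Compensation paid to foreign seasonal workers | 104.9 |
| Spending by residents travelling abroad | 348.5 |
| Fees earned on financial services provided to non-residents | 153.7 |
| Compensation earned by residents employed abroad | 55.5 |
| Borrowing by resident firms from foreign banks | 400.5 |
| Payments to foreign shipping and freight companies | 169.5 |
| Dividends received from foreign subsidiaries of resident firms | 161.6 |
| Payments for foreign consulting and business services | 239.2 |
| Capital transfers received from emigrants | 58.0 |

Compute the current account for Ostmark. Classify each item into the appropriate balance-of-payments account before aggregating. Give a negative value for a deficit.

-329.5

Goods: -750.5 + 665.2 = -85.3
Services: 138.5 + 153.7 - 348.5 - 169.5 - 239.2 = -465.0
Primary income: 161.6 + 55.5 - 104.9 = 112.2
Secondary income: 108.6
Current account = (-85.3) + (-465.0) + 112.2 + 108.6 = -329.5
(Excluded from the current account — financial account: inward foreign direct investment in the manufacturing sector 637.8, acquisition of a foreign subsidiary by a resident firm (outward FDI) 440.5, borrowing by resident firms from foreign banks 400.5; capital account: capital transfers received from emigrants 58.0.)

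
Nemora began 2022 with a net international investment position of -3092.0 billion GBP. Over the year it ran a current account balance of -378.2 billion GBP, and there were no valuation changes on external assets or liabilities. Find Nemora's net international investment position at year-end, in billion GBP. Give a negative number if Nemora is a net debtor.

-3470.2

With no valuation effects, change in NIIP = current account = -378.2
End-of-year NIIP = -3092.0 + (-378.2) = -3470.2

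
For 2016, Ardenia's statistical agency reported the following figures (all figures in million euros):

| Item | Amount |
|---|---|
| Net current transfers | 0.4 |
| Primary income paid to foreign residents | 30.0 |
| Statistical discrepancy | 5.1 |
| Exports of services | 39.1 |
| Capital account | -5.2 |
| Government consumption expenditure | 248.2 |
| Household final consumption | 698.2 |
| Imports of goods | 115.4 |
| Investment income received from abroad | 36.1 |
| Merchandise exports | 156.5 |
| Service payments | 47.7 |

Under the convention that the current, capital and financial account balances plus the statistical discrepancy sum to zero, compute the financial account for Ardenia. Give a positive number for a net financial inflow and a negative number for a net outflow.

-38.9

Goods balance = 156.5 - 115.4 = 41.1
Services balance = 39.1 - 47.7 = -8.6
Trade balance (goods + services) = 41.1 + (-8.6) = 32.5
Net primary income = 36.1 - 30.0 = 6.1
Net secondary income = 0.4
Current account = 32.5 + 6.1 + 0.4 = 39.0
Financial account = -(39.0 + (-5.2) + 5.1) = -38.9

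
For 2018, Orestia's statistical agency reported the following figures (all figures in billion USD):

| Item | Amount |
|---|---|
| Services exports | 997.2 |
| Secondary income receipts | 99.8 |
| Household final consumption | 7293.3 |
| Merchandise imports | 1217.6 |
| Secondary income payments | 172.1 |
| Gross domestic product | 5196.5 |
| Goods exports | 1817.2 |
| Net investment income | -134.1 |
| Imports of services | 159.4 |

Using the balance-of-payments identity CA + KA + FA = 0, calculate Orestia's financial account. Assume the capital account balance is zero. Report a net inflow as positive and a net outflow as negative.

-1231.0

Goods balance = 1817.2 - 1217.6 = 599.6
Services balance = 997.2 - 159.4 = 837.8
Trade balance (goods + services) = 599.6 + 837.8 = 1437.4
Net primary income = -134.1
Net secondary income = 99.8 - 172.1 = -72.3
Current account = 1437.4 + (-134.1) + (-72.3) = 1231.0
Financial account = -(1231.0) = -1231.0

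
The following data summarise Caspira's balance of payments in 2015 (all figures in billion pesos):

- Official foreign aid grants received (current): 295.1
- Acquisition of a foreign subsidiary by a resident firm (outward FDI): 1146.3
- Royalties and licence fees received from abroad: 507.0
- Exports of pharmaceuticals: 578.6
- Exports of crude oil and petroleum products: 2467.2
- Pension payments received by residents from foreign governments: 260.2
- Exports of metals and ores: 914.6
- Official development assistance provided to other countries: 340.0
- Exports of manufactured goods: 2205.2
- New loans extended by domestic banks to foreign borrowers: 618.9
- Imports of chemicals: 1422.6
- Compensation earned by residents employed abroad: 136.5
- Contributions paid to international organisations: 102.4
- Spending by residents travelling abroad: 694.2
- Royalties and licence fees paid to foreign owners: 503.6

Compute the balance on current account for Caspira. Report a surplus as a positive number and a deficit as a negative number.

4301.6

Goods: 2467.2 + 2205.2 + 914.6 - 1422.6 + 578.6 = 4743.0
Services: -694.2 - 503.6 + 507.0 = -690.8
Primary income: 136.5
Secondary income: -340.0 + 295.1 + 260.2 - 102.4 = 112.9
Current account = 4743.0 + (-690.8) + 136.5 + 112.9 = 4301.6
(Excluded from the current account — financial account: acquisition of a foreign subsidiary by a resident firm (outward FDI) 1146.3, new loans extended by domestic banks to foreign borrowers 618.9.)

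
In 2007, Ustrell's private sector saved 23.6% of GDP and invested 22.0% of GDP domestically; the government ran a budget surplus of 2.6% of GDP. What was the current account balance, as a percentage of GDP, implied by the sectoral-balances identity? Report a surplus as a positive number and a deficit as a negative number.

4.2

By the sectoral-balances identity, CA = (S_private - I) + (T - G).
Private balance = 23.6 - 22.0 = 1.6
Government balance (T - G) = 2.6
CA = 1.6 + 2.6 = 4.2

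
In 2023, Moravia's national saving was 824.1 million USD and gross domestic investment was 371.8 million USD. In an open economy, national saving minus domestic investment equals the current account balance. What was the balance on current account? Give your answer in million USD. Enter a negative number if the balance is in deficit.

452.3

CA = S - I = 824.1 - 371.8 = 452.3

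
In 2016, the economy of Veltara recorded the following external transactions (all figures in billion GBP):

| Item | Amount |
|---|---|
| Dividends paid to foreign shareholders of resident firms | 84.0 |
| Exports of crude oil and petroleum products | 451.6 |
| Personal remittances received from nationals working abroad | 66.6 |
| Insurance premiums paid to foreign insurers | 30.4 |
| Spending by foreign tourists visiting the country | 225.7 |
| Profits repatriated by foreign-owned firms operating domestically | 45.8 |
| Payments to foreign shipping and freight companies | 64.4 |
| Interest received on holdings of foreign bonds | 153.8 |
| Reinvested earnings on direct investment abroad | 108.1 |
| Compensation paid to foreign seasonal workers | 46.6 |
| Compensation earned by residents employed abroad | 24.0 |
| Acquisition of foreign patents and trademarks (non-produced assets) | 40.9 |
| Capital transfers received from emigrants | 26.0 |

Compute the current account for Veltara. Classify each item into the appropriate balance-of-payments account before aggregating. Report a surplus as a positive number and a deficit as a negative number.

758.6

Goods: 451.6
Services: -64.4 + 225.7 - 30.4 = 130.9
Primary income: 108.1 + 153.8 + 24.0 - 45.8 - 84.0 - 46.6 = 109.5
Secondary income: 66.6
Current account = 451.6 + 130.9 + 109.5 + 66.6 = 758.6
(Excluded from the current account — capital account: acquisition of foreign patents and trademarks (non-produced assets) 40.9, capital transfers received from emigrants 26.0.)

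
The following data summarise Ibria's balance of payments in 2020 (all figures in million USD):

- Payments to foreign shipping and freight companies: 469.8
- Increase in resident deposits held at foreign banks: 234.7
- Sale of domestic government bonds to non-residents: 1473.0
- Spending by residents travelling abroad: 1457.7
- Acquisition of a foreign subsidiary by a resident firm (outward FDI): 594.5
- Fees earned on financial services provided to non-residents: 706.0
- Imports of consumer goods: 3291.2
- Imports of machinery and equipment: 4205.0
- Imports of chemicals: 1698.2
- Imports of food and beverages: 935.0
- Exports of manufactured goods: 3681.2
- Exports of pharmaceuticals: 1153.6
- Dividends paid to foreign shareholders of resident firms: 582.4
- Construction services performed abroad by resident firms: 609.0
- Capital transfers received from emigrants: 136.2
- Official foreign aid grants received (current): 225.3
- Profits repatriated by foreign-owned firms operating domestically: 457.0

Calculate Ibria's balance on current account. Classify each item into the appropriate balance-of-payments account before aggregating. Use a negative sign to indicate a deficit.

Goods: 1153.6 - 4205.0 + 3681.2 - 3291.2 - 1698.2 - 935.0 = -5294.6
Services: -1457.7 + 609.0 + 706.0 - 469.8 = -612.5
Primary income: -457.0 - 582.4 = -1039.4
Secondary income: 225.3
Current account = (-5294.6) + (-612.5) + (-1039.4) + 225.3 = -6721.2
(Excluded from the current account — financial account: increase in resident deposits held at foreign banks 234.7, sale of domestic government bonds to non-residents 1473.0, acquisition of a foreign subsidiary by a resident firm (outward FDI) 594.5; capital account: capital transfers received from emigrants 136.2.)

-6721.2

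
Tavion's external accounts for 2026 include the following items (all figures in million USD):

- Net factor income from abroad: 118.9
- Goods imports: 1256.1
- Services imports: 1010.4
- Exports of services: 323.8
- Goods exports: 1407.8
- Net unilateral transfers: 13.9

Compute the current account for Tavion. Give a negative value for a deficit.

-402.1

Goods balance = 1407.8 - 1256.1 = 151.7
Services balance = 323.8 - 1010.4 = -686.6
Trade balance (goods + services) = 151.7 + (-686.6) = -534.9
Net primary income = 118.9
Net secondary income = 13.9
Current account = -534.9 + 118.9 + 13.9 = -402.1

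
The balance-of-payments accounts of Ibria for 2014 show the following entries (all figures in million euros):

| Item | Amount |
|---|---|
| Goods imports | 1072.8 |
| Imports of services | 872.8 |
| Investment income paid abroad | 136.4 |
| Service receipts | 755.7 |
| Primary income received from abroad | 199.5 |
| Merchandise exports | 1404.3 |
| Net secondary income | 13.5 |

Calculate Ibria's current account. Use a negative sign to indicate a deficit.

Goods balance = 1404.3 - 1072.8 = 331.5
Services balance = 755.7 - 872.8 = -117.1
Trade balance (goods + services) = 331.5 + (-117.1) = 214.4
Net primary income = 199.5 - 136.4 = 63.1
Net secondary income = 13.5
Current account = 214.4 + 63.1 + 13.5 = 291.0

291.0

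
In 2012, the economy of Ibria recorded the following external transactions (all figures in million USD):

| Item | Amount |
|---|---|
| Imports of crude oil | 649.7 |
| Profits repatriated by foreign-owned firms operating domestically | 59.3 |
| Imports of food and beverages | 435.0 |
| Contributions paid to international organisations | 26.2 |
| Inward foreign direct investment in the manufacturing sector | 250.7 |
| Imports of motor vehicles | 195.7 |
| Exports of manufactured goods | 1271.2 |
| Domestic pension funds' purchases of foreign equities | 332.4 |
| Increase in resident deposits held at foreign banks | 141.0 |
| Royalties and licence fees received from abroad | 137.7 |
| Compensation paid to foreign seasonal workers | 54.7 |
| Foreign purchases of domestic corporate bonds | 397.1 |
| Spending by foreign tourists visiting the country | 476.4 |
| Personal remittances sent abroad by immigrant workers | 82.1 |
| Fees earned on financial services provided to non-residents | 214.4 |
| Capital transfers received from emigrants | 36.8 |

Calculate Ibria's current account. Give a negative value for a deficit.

Goods: -649.7 - 195.7 + 1271.2 - 435.0 = -9.2
Services: 214.4 + 476.4 + 137.7 = 828.5
Primary income: -59.3 - 54.7 = -114.0
Secondary income: -82.1 - 26.2 = -108.3
Current account = (-9.2) + 828.5 + (-114.0) + (-108.3) = 597.0
(Excluded from the current account — financial account: inward foreign direct investment in the manufacturing sector 250.7, domestic pension funds' purchases of foreign equities 332.4, increase in resident deposits held at foreign banks 141.0, foreign purchases of domestic corporate bonds 397.1; capital account: capital transfers received from emigrants 36.8.)

597.0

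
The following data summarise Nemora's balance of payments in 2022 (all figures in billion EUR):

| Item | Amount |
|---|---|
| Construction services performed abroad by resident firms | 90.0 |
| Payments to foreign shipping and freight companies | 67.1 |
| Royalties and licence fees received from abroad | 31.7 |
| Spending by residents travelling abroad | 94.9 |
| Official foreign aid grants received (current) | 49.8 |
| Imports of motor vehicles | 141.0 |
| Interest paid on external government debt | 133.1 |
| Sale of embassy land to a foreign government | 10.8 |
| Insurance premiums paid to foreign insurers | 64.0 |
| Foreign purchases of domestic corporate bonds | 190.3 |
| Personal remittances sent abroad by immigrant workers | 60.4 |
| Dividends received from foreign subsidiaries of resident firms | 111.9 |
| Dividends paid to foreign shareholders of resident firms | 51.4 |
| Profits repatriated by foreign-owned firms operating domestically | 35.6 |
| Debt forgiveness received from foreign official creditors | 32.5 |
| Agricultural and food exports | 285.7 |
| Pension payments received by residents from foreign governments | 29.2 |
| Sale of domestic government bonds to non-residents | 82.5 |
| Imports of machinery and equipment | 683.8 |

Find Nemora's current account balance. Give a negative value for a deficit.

-733.0

Goods: -141.0 - 683.8 + 285.7 = -539.1
Services: -64.0 - 94.9 - 67.1 + 90.0 + 31.7 = -104.3
Primary income: -133.1 - 35.6 + 111.9 - 51.4 = -108.2
Secondary income: 29.2 + 49.8 - 60.4 = 18.6
Current account = (-539.1) + (-104.3) + (-108.2) + 18.6 = -733.0
(Excluded from the current account — capital account: sale of embassy land to a foreign government 10.8, debt forgiveness received from foreign official creditors 32.5; financial account: foreign purchases of domestic corporate bonds 190.3, sale of domestic government bonds to non-residents 82.5.)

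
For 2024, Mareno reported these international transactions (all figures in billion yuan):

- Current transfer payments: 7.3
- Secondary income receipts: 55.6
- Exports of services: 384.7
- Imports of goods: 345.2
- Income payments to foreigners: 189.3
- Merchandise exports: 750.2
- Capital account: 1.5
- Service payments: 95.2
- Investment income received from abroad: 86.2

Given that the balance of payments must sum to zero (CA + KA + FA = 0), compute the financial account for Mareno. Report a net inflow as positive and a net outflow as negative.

Goods balance = 750.2 - 345.2 = 405.0
Services balance = 384.7 - 95.2 = 289.5
Trade balance (goods + services) = 405.0 + 289.5 = 694.5
Net primary income = 86.2 - 189.3 = -103.1
Net secondary income = 55.6 - 7.3 = 48.3
Current account = 694.5 + (-103.1) + 48.3 = 639.7
Financial account = -(639.7 + 1.5) = -641.2

-641.2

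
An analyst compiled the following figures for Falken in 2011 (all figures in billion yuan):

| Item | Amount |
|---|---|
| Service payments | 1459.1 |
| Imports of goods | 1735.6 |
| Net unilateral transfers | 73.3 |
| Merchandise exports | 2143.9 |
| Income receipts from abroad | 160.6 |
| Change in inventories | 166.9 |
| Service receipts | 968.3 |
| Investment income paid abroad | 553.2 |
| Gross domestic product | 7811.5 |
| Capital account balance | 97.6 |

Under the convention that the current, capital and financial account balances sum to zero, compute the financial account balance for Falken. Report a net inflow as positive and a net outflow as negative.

304.2

Goods balance = 2143.9 - 1735.6 = 408.3
Services balance = 968.3 - 1459.1 = -490.8
Trade balance (goods + services) = 408.3 + (-490.8) = -82.5
Net primary income = 160.6 - 553.2 = -392.6
Net secondary income = 73.3
Current account = -82.5 + (-392.6) + 73.3 = -401.8
Financial account = -(-401.8 + 97.6) = 304.2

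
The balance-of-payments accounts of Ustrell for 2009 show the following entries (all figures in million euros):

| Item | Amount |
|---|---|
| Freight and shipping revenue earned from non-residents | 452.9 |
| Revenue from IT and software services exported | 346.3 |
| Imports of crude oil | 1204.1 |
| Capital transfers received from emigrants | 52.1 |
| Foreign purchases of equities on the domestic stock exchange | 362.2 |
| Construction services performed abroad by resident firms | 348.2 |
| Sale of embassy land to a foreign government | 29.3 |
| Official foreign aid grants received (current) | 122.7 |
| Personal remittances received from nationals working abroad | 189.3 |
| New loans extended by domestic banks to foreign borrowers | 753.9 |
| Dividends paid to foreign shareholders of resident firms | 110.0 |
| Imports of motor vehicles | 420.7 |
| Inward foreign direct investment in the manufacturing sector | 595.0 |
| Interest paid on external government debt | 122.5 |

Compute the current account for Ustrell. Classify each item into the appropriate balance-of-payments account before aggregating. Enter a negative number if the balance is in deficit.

Goods: -1204.1 - 420.7 = -1624.8
Services: 348.2 + 346.3 + 452.9 = 1147.4
Primary income: -110.0 - 122.5 = -232.5
Secondary income: 122.7 + 189.3 = 312.0
Current account = (-1624.8) + 1147.4 + (-232.5) + 312.0 = -397.9
(Excluded from the current account — capital account: capital transfers received from emigrants 52.1, sale of embassy land to a foreign government 29.3; financial account: foreign purchases of equities on the domestic stock exchange 362.2, new loans extended by domestic banks to foreign borrowers 753.9, inward foreign direct investment in the manufacturing sector 595.0.)

-397.9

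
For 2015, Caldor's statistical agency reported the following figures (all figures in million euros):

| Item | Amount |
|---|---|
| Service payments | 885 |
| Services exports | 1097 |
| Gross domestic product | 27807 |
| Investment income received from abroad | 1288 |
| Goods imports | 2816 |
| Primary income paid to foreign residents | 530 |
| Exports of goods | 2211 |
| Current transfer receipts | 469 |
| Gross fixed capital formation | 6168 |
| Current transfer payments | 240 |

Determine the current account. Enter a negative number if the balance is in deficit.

594

Goods balance = 2211 - 2816 = -605
Services balance = 1097 - 885 = 212
Trade balance (goods + services) = -605 + 212 = -393
Net primary income = 1288 - 530 = 758
Net secondary income = 469 - 240 = 229
Current account = -393 + 758 + 229 = 594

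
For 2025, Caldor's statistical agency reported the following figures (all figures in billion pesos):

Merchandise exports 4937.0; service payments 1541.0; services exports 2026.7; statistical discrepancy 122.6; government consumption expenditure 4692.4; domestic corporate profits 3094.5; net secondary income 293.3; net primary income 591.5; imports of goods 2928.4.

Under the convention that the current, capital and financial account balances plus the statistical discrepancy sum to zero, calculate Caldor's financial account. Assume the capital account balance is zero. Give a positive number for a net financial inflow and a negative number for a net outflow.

-3501.7

Goods balance = 4937.0 - 2928.4 = 2008.6
Services balance = 2026.7 - 1541.0 = 485.7
Trade balance (goods + services) = 2008.6 + 485.7 = 2494.3
Net primary income = 591.5
Net secondary income = 293.3
Current account = 2494.3 + 591.5 + 293.3 = 3379.1
Financial account = -(3379.1 + 122.6) = -3501.7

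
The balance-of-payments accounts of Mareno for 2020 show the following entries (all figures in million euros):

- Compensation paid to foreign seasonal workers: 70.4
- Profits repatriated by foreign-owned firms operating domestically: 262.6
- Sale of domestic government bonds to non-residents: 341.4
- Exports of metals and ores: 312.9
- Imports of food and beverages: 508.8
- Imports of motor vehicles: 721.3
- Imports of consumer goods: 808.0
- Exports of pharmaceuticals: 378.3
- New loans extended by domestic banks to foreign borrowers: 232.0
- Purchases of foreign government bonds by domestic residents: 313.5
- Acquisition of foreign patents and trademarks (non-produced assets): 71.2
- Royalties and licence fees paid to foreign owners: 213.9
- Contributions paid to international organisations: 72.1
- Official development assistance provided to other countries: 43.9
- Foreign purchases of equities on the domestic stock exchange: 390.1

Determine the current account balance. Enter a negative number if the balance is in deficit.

-2009.8

Goods: 312.9 - 508.8 + 378.3 - 721.3 - 808.0 = -1346.9
Services: -213.9
Primary income: -70.4 - 262.6 = -333.0
Secondary income: -43.9 - 72.1 = -116.0
Current account = (-1346.9) + (-213.9) + (-333.0) + (-116.0) = -2009.8
(Excluded from the current account — financial account: sale of domestic government bonds to non-residents 341.4, new loans extended by domestic banks to foreign borrowers 232.0, purchases of foreign government bonds by domestic residents 313.5, foreign purchases of equities on the domestic stock exchange 390.1; capital account: acquisition of foreign patents and trademarks (non-produced assets) 71.2.)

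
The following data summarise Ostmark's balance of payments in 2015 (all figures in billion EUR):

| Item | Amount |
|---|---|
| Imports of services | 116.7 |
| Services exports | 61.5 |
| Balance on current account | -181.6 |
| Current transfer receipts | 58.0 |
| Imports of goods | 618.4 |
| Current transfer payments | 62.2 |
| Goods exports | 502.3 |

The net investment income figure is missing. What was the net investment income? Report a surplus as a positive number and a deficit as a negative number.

Current account = goods balance + services balance + net primary income + net secondary income
Sum of the known components = -175.5
Net investment income = CA - (known components) = -181.6 - (-175.5) = -6.1

-6.1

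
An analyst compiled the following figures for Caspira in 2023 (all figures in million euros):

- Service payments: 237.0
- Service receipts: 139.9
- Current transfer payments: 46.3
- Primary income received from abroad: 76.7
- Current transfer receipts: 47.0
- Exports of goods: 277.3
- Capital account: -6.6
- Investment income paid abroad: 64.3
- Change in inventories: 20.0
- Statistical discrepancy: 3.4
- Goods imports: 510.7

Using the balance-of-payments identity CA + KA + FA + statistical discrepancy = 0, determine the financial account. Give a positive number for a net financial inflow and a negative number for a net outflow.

Goods balance = 277.3 - 510.7 = -233.4
Services balance = 139.9 - 237.0 = -97.1
Trade balance (goods + services) = -233.4 + (-97.1) = -330.5
Net primary income = 76.7 - 64.3 = 12.4
Net secondary income = 47.0 - 46.3 = 0.7
Current account = -330.5 + 12.4 + 0.7 = -317.4
Financial account = -(-317.4 + (-6.6) + 3.4) = 320.6

320.6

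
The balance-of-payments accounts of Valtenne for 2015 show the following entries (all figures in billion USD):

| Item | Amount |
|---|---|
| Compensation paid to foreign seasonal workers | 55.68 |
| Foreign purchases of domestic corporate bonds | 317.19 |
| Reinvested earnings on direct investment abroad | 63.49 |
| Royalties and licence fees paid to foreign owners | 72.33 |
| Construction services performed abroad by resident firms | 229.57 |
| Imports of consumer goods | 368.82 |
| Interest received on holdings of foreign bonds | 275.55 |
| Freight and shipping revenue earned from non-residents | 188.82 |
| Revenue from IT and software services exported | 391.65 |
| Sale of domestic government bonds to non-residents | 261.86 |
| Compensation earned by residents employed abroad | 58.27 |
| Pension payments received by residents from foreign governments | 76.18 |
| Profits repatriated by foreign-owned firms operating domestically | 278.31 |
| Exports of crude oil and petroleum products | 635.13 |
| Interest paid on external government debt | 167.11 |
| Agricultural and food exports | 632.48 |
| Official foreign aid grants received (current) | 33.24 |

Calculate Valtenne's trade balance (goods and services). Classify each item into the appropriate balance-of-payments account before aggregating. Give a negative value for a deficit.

1636.50

Goods: 632.48 - 368.82 + 635.13 = 898.79
Services: 188.82 - 72.33 + 391.65 + 229.57 = 737.71
Trade balance = 898.79 + 737.71 = 1636.50
(Excluded from the trade balance — primary income: compensation paid to foreign seasonal workers 55.68, reinvested earnings on direct investment abroad 63.49, interest received on holdings of foreign bonds 275.55, compensation earned by residents employed abroad 58.27, profits repatriated by foreign-owned firms operating domestically 278.31, interest paid on external government debt 167.11; financial account: foreign purchases of domestic corporate bonds 317.19, sale of domestic government bonds to non-residents 261.86; secondary income: pension payments received by residents from foreign governments 76.18, official foreign aid grants received (current) 33.24.)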